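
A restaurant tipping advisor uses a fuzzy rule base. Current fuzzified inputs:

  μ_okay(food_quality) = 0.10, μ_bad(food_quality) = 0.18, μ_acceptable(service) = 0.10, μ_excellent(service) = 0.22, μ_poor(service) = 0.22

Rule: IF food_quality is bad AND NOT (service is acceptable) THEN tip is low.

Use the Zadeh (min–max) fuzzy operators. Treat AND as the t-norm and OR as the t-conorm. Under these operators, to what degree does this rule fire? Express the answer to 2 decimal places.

0.18

firing strength: bad=0.18, ¬acceptable=1−0.10=0.90; AND[min(a, b)] → w = 0.18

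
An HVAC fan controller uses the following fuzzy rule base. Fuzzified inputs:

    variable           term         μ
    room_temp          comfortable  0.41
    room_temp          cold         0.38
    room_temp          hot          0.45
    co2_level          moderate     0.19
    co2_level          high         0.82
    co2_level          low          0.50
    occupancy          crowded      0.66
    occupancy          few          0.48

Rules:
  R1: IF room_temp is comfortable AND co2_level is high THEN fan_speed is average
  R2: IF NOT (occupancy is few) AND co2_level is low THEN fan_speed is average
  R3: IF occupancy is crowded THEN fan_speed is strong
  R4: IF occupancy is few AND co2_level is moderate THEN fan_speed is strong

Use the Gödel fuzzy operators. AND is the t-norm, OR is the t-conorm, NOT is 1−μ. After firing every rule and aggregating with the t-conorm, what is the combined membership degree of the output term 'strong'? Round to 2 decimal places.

R1: comfortable=0.41, high=0.82; AND[min(a, b)] → w = 0.41
R2: ¬few=1−0.48=0.52, low=0.50; AND[min(a, b)] → w = 0.50
R3: crowded=0.66 → w = 0.66
R4: few=0.48, moderate=0.19; AND[min(a, b)] → w = 0.19
Rules with consequent 'strong': {R3, R4} → strengths 0.66, 0.19
Aggregate via t-conorm [max(a, b)]: 0.66

0.66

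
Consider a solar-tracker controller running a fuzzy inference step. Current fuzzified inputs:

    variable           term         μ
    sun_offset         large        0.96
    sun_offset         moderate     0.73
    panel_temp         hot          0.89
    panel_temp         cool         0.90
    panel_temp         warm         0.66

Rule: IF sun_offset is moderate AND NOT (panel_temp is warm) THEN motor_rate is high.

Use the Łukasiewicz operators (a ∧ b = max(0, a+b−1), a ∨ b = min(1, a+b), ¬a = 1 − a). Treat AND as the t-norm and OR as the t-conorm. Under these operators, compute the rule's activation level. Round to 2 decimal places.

firing strength: moderate=0.73, ¬warm=1−0.66=0.34; AND[max(0, a+b−1)] → w = 0.07

0.07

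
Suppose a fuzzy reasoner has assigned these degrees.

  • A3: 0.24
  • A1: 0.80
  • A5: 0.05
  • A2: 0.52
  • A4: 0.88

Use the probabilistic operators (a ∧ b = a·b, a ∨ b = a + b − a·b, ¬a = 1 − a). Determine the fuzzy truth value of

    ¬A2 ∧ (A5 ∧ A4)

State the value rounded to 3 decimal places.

0.021

¬A2 = 1 − 0.5200 = 0.4800
A5 ∧ A4 = a·b on (0.0500, 0.8800) = 0.0440
¬A2 ∧ (A5 ∧ A4) = a·b on (0.4800, 0.0440) = 0.0211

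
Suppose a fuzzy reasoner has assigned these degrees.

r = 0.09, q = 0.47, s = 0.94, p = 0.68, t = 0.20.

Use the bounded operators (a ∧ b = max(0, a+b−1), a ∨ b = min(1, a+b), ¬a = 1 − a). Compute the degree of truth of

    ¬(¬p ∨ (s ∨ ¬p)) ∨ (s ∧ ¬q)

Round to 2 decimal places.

0.47

¬p = 1 − 0.68 = 0.32
¬p = 1 − 0.68 = 0.32
s ∨ ¬p = min(1, a+b) on (0.94, 0.32) = 1.00
¬p ∨ (s ∨ ¬p) = min(1, a+b) on (0.32, 1.00) = 1.00
¬(¬p ∨ (s ∨ ¬p)) = 1 − 1.00 = 0.00
¬q = 1 − 0.47 = 0.53
s ∧ ¬q = max(0, a+b−1) on (0.94, 0.53) = 0.47
¬(¬p ∨ (s ∨ ¬p)) ∨ (s ∧ ¬q) = min(1, a+b) on (0.00, 0.47) = 0.47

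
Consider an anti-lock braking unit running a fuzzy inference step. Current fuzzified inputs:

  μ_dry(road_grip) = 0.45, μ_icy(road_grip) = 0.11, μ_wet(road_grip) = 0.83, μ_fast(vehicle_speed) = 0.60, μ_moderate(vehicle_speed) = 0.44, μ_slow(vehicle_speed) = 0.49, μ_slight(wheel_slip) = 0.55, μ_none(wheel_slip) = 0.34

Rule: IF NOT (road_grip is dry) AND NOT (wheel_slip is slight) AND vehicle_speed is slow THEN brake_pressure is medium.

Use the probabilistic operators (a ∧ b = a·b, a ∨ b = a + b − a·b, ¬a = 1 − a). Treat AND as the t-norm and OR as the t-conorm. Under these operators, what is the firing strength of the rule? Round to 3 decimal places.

firing strength: ¬dry=1−0.45=0.55, ¬slight=1−0.55=0.45, slow=0.49; AND[a·b] → w = 0.1213

0.121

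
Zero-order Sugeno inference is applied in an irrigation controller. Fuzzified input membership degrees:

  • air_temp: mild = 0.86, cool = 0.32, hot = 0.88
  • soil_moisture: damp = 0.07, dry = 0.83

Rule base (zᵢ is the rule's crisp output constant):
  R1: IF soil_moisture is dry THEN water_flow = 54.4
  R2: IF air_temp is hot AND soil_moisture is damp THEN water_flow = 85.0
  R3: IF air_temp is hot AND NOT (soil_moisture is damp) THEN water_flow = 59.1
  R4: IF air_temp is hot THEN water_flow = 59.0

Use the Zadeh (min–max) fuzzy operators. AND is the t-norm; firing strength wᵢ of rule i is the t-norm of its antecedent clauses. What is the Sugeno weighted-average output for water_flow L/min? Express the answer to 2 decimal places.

R1 (z=54.4): dry=0.83 → w = 0.83
R2 (z=85.0): hot=0.88, damp=0.07; AND[min(a, b)] → w = 0.07
R3 (z=59.1): hot=0.88, ¬damp=1−0.07=0.93; AND[min(a, b)] → w = 0.88
R4 (z=59.0): hot=0.88 → w = 0.88
Weighted average = (0.83·54.4 + 0.07·85.0 + 0.88·59.1 + 0.88·59.0) / (0.83 + 0.07 + 0.88 + 0.88)
  = 155.0300 / 2.6600 = 58.28

58.28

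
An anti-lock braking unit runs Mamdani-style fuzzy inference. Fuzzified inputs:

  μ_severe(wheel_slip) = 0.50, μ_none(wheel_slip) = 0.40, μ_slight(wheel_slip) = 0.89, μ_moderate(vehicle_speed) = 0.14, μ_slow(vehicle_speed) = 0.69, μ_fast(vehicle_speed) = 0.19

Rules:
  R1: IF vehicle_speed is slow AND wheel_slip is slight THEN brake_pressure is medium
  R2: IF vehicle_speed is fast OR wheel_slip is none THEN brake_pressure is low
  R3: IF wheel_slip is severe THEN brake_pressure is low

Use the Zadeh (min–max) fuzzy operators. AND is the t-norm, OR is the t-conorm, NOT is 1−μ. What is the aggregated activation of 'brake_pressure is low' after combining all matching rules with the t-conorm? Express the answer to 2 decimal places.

0.50

R1: slow=0.69, slight=0.89; AND[min(a, b)] → w = 0.69
R2: fast=0.19, none=0.40; OR[max(a, b)] → w = 0.40
R3: severe=0.50 → w = 0.50
Rules with consequent 'low': {R2, R3} → strengths 0.40, 0.50
Aggregate via t-conorm [max(a, b)]: 0.50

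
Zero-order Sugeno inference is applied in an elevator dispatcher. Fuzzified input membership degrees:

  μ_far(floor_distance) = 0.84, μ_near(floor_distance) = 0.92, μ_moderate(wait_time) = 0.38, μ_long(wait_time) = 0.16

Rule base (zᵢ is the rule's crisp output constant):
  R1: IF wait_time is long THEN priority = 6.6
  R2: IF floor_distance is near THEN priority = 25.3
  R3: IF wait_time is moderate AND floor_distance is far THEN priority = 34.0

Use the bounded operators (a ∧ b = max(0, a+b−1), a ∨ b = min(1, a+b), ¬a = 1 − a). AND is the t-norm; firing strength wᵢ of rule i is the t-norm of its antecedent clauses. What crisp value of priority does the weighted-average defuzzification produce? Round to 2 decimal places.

R1 (z=6.6): long=0.16 → w = 0.16
R2 (z=25.3): near=0.92 → w = 0.92
R3 (z=34.0): moderate=0.38, far=0.84; AND[max(0, a+b−1)] → w = 0.22
Weighted average = (0.16·6.6 + 0.92·25.3 + 0.22·34.0) / (0.16 + 0.92 + 0.22)
  = 31.8120 / 1.3000 = 24.47

24.47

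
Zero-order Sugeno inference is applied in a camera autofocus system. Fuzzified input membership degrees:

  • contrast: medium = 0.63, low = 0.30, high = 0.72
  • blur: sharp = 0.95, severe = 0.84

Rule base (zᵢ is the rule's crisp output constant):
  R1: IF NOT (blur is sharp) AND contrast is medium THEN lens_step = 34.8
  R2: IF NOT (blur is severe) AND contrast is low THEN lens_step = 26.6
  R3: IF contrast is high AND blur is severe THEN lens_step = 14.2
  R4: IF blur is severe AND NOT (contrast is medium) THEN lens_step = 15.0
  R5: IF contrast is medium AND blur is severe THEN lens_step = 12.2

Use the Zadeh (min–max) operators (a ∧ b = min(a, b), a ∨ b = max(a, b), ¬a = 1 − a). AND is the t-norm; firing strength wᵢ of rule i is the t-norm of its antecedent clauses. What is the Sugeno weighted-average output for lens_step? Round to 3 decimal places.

15.262

R1 (z=34.8): ¬sharp=1−0.95=0.05, medium=0.63; AND[min(a, b)] → w = 0.05
R2 (z=26.6): ¬severe=1−0.84=0.16, low=0.30; AND[min(a, b)] → w = 0.16
R3 (z=14.2): high=0.72, severe=0.84; AND[min(a, b)] → w = 0.72
R4 (z=15.0): severe=0.84, ¬medium=1−0.63=0.37; AND[min(a, b)] → w = 0.37
R5 (z=12.2): medium=0.63, severe=0.84; AND[min(a, b)] → w = 0.63
Weighted average = (0.05·34.8 + 0.16·26.6 + 0.72·14.2 + 0.37·15.0 + 0.63·12.2) / (0.05 + 0.16 + 0.72 + 0.37 + 0.63)
  = 29.4560 / 1.9300 = 15.262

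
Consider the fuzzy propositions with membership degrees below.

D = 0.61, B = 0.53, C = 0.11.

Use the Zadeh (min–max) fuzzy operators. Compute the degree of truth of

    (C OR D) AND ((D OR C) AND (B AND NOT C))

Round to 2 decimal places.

0.53

C OR D = max(a, b) on (0.11, 0.61) = 0.61
D OR C = max(a, b) on (0.61, 0.11) = 0.61
NOT C = 1 − 0.11 = 0.89
B AND NOT C = min(a, b) on (0.53, 0.89) = 0.53
(D OR C) AND (B AND NOT C) = min(a, b) on (0.61, 0.53) = 0.53
(C OR D) AND ((D OR C) AND (B AND NOT C)) = min(a, b) on (0.61, 0.53) = 0.53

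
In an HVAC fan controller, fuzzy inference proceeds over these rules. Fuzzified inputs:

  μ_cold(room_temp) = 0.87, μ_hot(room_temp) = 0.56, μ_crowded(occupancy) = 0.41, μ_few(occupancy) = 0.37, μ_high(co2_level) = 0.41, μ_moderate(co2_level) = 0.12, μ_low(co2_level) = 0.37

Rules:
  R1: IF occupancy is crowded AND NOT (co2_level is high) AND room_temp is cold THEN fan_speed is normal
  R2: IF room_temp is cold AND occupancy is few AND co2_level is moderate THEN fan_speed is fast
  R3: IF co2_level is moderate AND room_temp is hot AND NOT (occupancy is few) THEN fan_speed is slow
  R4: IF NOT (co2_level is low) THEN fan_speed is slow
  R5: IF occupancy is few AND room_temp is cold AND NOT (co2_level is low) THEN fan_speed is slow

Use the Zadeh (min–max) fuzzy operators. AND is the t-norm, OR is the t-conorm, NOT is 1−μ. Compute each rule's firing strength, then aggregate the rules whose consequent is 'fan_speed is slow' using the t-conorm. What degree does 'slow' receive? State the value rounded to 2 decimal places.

R1: crowded=0.41, ¬high=1−0.41=0.59, cold=0.87; AND[min(a, b)] → w = 0.41
R2: cold=0.87, few=0.37, moderate=0.12; AND[min(a, b)] → w = 0.12
R3: moderate=0.12, hot=0.56, ¬few=1−0.37=0.63; AND[min(a, b)] → w = 0.12
R4: ¬low=1−0.37=0.63 → w = 0.63
R5: few=0.37, cold=0.87, ¬low=1−0.37=0.63; AND[min(a, b)] → w = 0.37
Rules with consequent 'slow': {R3, R4, R5} → strengths 0.12, 0.63, 0.37
Aggregate via t-conorm [max(a, b)]: 0.63

0.63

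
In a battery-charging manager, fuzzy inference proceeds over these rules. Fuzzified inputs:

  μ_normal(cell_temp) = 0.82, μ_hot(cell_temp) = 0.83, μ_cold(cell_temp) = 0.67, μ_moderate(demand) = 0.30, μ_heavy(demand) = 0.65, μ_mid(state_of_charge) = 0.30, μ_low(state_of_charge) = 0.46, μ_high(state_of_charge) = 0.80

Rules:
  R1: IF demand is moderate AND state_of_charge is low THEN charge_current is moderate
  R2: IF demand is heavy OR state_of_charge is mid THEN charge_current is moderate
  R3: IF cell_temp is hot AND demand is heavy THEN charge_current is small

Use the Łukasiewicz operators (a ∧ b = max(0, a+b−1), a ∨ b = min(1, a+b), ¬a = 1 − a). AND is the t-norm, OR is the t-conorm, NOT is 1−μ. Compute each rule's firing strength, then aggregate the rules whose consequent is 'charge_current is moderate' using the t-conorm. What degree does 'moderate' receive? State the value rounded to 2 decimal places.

R1: moderate=0.30, low=0.46; AND[max(0, a+b−1)] → w = 0.00
R2: heavy=0.65, mid=0.30; OR[min(1, a+b)] → w = 0.95
R3: hot=0.83, heavy=0.65; AND[max(0, a+b−1)] → w = 0.48
Rules with consequent 'moderate': {R1, R2} → strengths 0.00, 0.95
Aggregate via t-conorm [min(1, a+b)]: 0.95

0.95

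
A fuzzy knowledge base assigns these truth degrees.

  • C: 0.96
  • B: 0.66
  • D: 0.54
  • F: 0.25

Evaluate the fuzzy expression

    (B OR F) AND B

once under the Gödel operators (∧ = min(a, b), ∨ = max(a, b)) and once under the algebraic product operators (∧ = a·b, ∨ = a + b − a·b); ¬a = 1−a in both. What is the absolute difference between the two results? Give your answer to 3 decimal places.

0.168

Under Gödel:
  B OR F = max(a, b) on (0.66, 0.25) = 0.66
  (B OR F) AND B = min(a, b) on (0.66, 0.66) = 0.66
  → value = 0.6600
Under algebraic product:
  B OR F = a + b − a·b on (0.6600, 0.2500) = 0.7450
  (B OR F) AND B = a·b on (0.7450, 0.6600) = 0.4917
  → value = 0.4917
|0.6600 − 0.4917| = 0.168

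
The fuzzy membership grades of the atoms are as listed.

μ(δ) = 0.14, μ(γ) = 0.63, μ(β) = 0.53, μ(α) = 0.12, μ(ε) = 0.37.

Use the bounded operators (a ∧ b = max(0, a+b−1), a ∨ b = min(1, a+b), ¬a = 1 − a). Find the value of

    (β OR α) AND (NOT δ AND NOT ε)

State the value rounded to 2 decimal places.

β OR α = min(1, a+b) on (0.53, 0.12) = 0.65
NOT δ = 1 − 0.14 = 0.86
NOT ε = 1 − 0.37 = 0.63
NOT δ AND NOT ε = max(0, a+b−1) on (0.86, 0.63) = 0.49
(β OR α) AND (NOT δ AND NOT ε) = max(0, a+b−1) on (0.65, 0.49) = 0.14

0.14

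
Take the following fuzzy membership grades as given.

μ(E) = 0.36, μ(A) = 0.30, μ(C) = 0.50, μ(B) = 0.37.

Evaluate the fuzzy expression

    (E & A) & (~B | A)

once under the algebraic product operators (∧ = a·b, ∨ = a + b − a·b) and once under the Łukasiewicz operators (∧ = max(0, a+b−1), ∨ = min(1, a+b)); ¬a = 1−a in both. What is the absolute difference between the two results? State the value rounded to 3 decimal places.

0.080

Under algebraic product:
  E & A = a·b on (0.3600, 0.3000) = 0.1080
  ~B = 1 − 0.3700 = 0.6300
  ~B | A = a + b − a·b on (0.6300, 0.3000) = 0.7410
  (E & A) & (~B | A) = a·b on (0.1080, 0.7410) = 0.0800
  → value = 0.0800
Under Łukasiewicz:
  E & A = max(0, a+b−1) on (0.36, 0.30) = 0.00
  ~B = 1 − 0.37 = 0.63
  ~B | A = min(1, a+b) on (0.63, 0.30) = 0.93
  (E & A) & (~B | A) = max(0, a+b−1) on (0.00, 0.93) = 0.00
  → value = 0.0000
|0.0800 − 0.0000| = 0.080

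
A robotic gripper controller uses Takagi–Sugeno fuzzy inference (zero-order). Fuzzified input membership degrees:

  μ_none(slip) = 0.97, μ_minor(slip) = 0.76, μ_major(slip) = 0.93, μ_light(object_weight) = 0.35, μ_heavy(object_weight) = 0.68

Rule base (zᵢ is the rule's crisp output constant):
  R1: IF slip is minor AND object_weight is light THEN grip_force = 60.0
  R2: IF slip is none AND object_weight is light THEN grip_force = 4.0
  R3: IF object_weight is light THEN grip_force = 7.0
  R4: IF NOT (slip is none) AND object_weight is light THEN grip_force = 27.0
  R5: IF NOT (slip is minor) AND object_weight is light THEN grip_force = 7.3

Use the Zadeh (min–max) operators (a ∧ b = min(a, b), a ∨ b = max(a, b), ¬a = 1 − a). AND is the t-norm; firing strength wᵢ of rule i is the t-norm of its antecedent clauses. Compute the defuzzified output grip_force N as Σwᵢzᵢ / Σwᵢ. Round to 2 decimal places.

20.77

R1 (z=60.0): minor=0.76, light=0.35; AND[min(a, b)] → w = 0.35
R2 (z=4.0): none=0.97, light=0.35; AND[min(a, b)] → w = 0.35
R3 (z=7.0): light=0.35 → w = 0.35
R4 (z=27.0): ¬none=1−0.97=0.03, light=0.35; AND[min(a, b)] → w = 0.03
R5 (z=7.3): ¬minor=1−0.76=0.24, light=0.35; AND[min(a, b)] → w = 0.24
Weighted average = (0.35·60.0 + 0.35·4.0 + 0.35·7.0 + 0.03·27.0 + 0.24·7.3) / (0.35 + 0.35 + 0.35 + 0.03 + 0.24)
  = 27.4120 / 1.3200 = 20.77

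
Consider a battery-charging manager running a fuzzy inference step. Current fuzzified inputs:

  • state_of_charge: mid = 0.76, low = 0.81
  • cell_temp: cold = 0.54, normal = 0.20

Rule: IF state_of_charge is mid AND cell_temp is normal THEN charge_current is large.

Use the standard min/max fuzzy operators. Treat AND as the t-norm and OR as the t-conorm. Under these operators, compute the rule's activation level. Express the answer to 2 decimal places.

0.20

firing strength: mid=0.76, normal=0.20; AND[min(a, b)] → w = 0.20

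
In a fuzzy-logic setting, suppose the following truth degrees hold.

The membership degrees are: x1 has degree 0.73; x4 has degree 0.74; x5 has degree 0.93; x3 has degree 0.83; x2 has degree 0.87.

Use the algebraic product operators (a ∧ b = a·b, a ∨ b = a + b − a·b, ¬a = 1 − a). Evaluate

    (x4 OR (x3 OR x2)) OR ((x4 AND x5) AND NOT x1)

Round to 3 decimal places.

x3 OR x2 = a + b − a·b on (0.8300, 0.8700) = 0.9779
x4 OR (x3 OR x2) = a + b − a·b on (0.7400, 0.9779) = 0.9943
x4 AND x5 = a·b on (0.7400, 0.9300) = 0.6882
NOT x1 = 1 − 0.7300 = 0.2700
(x4 AND x5) AND NOT x1 = a·b on (0.6882, 0.2700) = 0.1858
(x4 OR (x3 OR x2)) OR ((x4 AND x5) AND NOT x1) = a + b − a·b on (0.9943, 0.1858) = 0.9953

0.995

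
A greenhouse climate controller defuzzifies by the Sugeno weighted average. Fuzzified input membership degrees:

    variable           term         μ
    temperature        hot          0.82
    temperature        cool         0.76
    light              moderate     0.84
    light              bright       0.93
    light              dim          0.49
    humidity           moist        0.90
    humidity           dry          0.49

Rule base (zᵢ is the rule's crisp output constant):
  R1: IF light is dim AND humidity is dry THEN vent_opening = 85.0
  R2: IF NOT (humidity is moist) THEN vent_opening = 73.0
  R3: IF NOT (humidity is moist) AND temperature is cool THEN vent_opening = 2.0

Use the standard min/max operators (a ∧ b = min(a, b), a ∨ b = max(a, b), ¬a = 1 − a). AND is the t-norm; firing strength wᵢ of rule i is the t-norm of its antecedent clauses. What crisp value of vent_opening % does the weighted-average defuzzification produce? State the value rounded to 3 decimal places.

R1 (z=85.0): dim=0.49, dry=0.49; AND[min(a, b)] → w = 0.49
R2 (z=73.0): ¬moist=1−0.90=0.10 → w = 0.10
R3 (z=2.0): ¬moist=1−0.90=0.10, cool=0.76; AND[min(a, b)] → w = 0.10
Weighted average = (0.49·85.0 + 0.10·73.0 + 0.10·2.0) / (0.49 + 0.10 + 0.10)
  = 49.1500 / 0.6900 = 71.232

71.232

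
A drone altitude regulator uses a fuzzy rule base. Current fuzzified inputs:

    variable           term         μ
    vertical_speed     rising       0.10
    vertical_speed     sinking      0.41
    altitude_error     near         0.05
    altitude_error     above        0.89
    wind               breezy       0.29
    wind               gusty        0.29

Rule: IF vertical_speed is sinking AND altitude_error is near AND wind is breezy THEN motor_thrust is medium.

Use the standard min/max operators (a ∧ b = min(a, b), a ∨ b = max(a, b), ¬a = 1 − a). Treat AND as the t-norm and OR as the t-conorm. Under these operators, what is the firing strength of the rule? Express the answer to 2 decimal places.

firing strength: sinking=0.41, near=0.05, breezy=0.29; AND[min(a, b)] → w = 0.05

0.05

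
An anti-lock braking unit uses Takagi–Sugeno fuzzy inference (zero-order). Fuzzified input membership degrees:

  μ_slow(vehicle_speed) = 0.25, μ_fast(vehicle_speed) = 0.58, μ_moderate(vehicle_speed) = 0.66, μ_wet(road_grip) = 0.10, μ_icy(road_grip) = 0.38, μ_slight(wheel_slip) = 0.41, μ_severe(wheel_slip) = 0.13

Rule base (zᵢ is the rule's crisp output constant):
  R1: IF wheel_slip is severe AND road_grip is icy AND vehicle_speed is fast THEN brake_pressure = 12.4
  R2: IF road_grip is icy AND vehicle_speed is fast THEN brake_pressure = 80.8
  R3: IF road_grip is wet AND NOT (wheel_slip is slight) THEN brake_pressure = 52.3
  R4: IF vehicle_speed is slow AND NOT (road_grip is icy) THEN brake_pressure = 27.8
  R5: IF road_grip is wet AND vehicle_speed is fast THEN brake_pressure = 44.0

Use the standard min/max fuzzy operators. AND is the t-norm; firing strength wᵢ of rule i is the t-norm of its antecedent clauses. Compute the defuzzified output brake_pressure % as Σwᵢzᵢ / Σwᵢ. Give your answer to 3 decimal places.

R1 (z=12.4): severe=0.13, icy=0.38, fast=0.58; AND[min(a, b)] → w = 0.13
R2 (z=80.8): icy=0.38, fast=0.58; AND[min(a, b)] → w = 0.38
R3 (z=52.3): wet=0.10, ¬slight=1−0.41=0.59; AND[min(a, b)] → w = 0.10
R4 (z=27.8): slow=0.25, ¬icy=1−0.38=0.62; AND[min(a, b)] → w = 0.25
R5 (z=44.0): wet=0.10, fast=0.58; AND[min(a, b)] → w = 0.10
Weighted average = (0.13·12.4 + 0.38·80.8 + 0.10·52.3 + 0.25·27.8 + 0.10·44.0) / (0.13 + 0.38 + 0.10 + 0.25 + 0.10)
  = 48.8960 / 0.9600 = 50.933

50.933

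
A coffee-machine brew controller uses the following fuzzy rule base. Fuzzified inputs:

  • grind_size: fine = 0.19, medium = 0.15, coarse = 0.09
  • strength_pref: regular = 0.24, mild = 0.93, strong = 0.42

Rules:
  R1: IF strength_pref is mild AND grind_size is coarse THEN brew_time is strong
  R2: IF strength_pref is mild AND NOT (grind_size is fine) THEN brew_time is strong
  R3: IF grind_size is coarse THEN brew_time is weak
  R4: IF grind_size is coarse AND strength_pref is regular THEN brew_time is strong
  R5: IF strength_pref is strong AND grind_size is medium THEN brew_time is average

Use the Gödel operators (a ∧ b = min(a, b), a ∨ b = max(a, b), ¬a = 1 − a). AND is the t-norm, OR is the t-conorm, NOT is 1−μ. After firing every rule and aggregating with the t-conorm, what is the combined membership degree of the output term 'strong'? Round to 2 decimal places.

0.81

R1: mild=0.93, coarse=0.09; AND[min(a, b)] → w = 0.09
R2: mild=0.93, ¬fine=1−0.19=0.81; AND[min(a, b)] → w = 0.81
R3: coarse=0.09 → w = 0.09
R4: coarse=0.09, regular=0.24; AND[min(a, b)] → w = 0.09
R5: strong=0.42, medium=0.15; AND[min(a, b)] → w = 0.15
Rules with consequent 'strong': {R1, R2, R4} → strengths 0.09, 0.81, 0.09
Aggregate via t-conorm [max(a, b)]: 0.81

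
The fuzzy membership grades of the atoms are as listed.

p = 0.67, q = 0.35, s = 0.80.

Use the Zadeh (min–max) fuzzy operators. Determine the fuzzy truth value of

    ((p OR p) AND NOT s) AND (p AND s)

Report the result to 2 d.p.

p OR p = max(a, b) on (0.67, 0.67) = 0.67
NOT s = 1 − 0.80 = 0.20
(p OR p) AND NOT s = min(a, b) on (0.67, 0.20) = 0.20
p AND s = min(a, b) on (0.67, 0.80) = 0.67
((p OR p) AND NOT s) AND (p AND s) = min(a, b) on (0.20, 0.67) = 0.20

0.20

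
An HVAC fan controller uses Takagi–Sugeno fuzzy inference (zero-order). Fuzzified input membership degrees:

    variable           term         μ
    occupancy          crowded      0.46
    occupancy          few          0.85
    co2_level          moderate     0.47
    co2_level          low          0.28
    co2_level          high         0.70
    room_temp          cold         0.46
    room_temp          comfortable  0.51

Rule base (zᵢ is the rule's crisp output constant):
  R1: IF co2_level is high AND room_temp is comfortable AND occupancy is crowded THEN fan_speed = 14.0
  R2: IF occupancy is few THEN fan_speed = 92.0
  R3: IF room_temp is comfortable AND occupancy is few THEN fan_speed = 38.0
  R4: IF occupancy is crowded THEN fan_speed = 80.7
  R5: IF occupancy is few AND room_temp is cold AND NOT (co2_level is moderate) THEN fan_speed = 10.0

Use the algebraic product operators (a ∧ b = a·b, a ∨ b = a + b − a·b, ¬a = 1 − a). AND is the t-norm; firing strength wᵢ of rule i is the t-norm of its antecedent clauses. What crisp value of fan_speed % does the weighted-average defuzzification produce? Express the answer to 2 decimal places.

64.38

R1 (z=14.0): high=0.70, comfortable=0.51, crowded=0.46; AND[a·b] → w = 0.1642
R2 (z=92.0): few=0.85 → w = 0.8500
R3 (z=38.0): comfortable=0.51, few=0.85; AND[a·b] → w = 0.4335
R4 (z=80.7): crowded=0.46 → w = 0.4600
R5 (z=10.0): few=0.85, cold=0.46, ¬moderate=1−0.47=0.53; AND[a·b] → w = 0.2072
Weighted average = (0.1642·14.0 + 0.8500·92.0 + 0.4335·38.0 + 0.4600·80.7 + 0.2072·10.0) / (0.1642 + 0.8500 + 0.4335 + 0.4600 + 0.2072)
  = 136.1664 / 2.1149 = 64.38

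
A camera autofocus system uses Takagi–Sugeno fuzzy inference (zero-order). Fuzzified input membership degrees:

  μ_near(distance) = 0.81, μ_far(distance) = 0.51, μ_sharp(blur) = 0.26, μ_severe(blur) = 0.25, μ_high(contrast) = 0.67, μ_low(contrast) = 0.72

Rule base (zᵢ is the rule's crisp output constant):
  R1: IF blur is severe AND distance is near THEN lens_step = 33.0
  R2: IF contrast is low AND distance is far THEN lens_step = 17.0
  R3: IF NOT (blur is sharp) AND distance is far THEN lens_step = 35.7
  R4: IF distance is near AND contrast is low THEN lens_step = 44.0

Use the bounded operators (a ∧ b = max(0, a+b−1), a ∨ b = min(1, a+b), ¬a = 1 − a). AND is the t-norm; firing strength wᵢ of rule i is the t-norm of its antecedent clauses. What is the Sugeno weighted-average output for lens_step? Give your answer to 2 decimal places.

35.64

R1 (z=33.0): severe=0.25, near=0.81; AND[max(0, a+b−1)] → w = 0.06
R2 (z=17.0): low=0.72, far=0.51; AND[max(0, a+b−1)] → w = 0.23
R3 (z=35.7): ¬sharp=1−0.26=0.74, far=0.51; AND[max(0, a+b−1)] → w = 0.25
R4 (z=44.0): near=0.81, low=0.72; AND[max(0, a+b−1)] → w = 0.53
Weighted average = (0.06·33.0 + 0.23·17.0 + 0.25·35.7 + 0.53·44.0) / (0.06 + 0.23 + 0.25 + 0.53)
  = 38.1350 / 1.0700 = 35.64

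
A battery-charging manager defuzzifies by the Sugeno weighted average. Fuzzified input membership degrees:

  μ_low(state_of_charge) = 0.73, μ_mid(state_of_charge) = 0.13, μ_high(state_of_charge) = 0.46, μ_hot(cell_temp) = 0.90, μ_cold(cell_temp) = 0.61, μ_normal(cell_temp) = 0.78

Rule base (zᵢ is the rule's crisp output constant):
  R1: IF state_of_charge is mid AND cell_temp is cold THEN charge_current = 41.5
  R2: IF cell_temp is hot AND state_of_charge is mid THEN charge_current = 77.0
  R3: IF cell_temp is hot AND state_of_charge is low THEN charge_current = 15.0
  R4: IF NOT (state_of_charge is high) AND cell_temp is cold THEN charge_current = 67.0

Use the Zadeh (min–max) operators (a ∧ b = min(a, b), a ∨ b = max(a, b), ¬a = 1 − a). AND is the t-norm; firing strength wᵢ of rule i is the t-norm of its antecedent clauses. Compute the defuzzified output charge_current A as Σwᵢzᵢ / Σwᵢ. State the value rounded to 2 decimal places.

R1 (z=41.5): mid=0.13, cold=0.61; AND[min(a, b)] → w = 0.13
R2 (z=77.0): hot=0.90, mid=0.13; AND[min(a, b)] → w = 0.13
R3 (z=15.0): hot=0.90, low=0.73; AND[min(a, b)] → w = 0.73
R4 (z=67.0): ¬high=1−0.46=0.54, cold=0.61; AND[min(a, b)] → w = 0.54
Weighted average = (0.13·41.5 + 0.13·77.0 + 0.73·15.0 + 0.54·67.0) / (0.13 + 0.13 + 0.73 + 0.54)
  = 62.5350 / 1.5300 = 40.87

40.87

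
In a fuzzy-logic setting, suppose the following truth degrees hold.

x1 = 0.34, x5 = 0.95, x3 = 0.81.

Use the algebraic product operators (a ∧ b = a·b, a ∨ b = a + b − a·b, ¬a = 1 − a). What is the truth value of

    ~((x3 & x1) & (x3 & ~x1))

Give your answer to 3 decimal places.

0.853

x3 & x1 = a·b on (0.8100, 0.3400) = 0.2754
~x1 = 1 − 0.3400 = 0.6600
x3 & ~x1 = a·b on (0.8100, 0.6600) = 0.5346
(x3 & x1) & (x3 & ~x1) = a·b on (0.2754, 0.5346) = 0.1472
~((x3 & x1) & (x3 & ~x1)) = 1 − 0.1472 = 0.8528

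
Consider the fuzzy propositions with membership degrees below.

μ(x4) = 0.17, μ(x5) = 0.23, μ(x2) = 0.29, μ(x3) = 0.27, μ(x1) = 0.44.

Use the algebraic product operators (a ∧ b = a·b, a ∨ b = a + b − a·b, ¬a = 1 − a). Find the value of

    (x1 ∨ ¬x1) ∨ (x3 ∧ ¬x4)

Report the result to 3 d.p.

0.809

¬x1 = 1 − 0.4400 = 0.5600
x1 ∨ ¬x1 = a + b − a·b on (0.4400, 0.5600) = 0.7536
¬x4 = 1 − 0.1700 = 0.8300
x3 ∧ ¬x4 = a·b on (0.2700, 0.8300) = 0.2241
(x1 ∨ ¬x1) ∨ (x3 ∧ ¬x4) = a + b − a·b on (0.7536, 0.2241) = 0.8088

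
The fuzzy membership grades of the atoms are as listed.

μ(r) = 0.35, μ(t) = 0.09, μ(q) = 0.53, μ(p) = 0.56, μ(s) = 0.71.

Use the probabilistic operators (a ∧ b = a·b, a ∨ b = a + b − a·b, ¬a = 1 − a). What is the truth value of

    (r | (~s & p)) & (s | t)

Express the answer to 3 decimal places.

0.335

~s = 1 − 0.7100 = 0.2900
~s & p = a·b on (0.2900, 0.5600) = 0.1624
r | (~s & p) = a + b − a·b on (0.3500, 0.1624) = 0.4556
s | t = a + b − a·b on (0.7100, 0.0900) = 0.7361
(r | (~s & p)) & (s | t) = a·b on (0.4556, 0.7361) = 0.3353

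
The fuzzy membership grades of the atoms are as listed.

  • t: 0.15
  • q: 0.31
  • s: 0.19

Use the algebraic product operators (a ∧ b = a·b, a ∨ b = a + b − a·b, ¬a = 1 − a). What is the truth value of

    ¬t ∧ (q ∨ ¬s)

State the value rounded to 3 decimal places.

0.739

¬t = 1 − 0.1500 = 0.8500
¬s = 1 − 0.1900 = 0.8100
q ∨ ¬s = a + b − a·b on (0.3100, 0.8100) = 0.8689
¬t ∧ (q ∨ ¬s) = a·b on (0.8500, 0.8689) = 0.7386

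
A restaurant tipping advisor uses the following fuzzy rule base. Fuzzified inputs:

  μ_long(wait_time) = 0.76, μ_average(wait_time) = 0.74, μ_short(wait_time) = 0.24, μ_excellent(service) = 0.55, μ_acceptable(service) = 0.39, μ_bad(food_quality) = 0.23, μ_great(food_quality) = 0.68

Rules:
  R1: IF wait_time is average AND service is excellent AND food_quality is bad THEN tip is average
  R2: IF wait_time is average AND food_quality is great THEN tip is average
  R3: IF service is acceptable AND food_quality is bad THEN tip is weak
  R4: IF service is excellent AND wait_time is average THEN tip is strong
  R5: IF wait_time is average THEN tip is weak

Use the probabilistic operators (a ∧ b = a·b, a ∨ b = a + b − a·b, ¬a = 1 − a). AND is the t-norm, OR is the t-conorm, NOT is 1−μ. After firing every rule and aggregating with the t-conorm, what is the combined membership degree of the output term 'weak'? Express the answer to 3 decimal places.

0.763

R1: average=0.74, excellent=0.55, bad=0.23; AND[a·b] → w = 0.0936
R2: average=0.74, great=0.68; AND[a·b] → w = 0.5032
R3: acceptable=0.39, bad=0.23; AND[a·b] → w = 0.0897
R4: excellent=0.55, average=0.74; AND[a·b] → w = 0.4070
R5: average=0.74 → w = 0.7400
Rules with consequent 'weak': {R3, R5} → strengths 0.0897, 0.7400
Aggregate via t-conorm [a + b − a·b]: 0.7633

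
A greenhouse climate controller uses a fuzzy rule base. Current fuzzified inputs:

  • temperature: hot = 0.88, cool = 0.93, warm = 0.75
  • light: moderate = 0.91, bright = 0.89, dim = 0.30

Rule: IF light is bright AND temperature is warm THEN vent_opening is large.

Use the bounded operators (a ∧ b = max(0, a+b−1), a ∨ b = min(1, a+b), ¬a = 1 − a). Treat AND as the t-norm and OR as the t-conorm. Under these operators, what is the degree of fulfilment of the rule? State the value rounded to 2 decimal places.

firing strength: bright=0.89, warm=0.75; AND[max(0, a+b−1)] → w = 0.64

0.64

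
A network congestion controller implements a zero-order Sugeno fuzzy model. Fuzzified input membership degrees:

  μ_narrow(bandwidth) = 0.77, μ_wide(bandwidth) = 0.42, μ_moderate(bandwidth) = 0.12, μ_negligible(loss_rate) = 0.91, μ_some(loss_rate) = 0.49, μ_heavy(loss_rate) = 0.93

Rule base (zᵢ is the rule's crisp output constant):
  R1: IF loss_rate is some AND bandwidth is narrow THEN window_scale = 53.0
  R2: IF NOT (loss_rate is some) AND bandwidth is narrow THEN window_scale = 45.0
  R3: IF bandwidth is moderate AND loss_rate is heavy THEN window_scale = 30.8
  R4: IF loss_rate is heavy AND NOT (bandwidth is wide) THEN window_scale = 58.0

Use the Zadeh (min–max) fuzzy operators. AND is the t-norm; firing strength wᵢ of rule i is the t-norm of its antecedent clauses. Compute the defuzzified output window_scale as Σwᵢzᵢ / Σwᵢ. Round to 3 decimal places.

50.739

R1 (z=53.0): some=0.49, narrow=0.77; AND[min(a, b)] → w = 0.49
R2 (z=45.0): ¬some=1−0.49=0.51, narrow=0.77; AND[min(a, b)] → w = 0.51
R3 (z=30.8): moderate=0.12, heavy=0.93; AND[min(a, b)] → w = 0.12
R4 (z=58.0): heavy=0.93, ¬wide=1−0.42=0.58; AND[min(a, b)] → w = 0.58
Weighted average = (0.49·53.0 + 0.51·45.0 + 0.12·30.8 + 0.58·58.0) / (0.49 + 0.51 + 0.12 + 0.58)
  = 86.2560 / 1.7000 = 50.739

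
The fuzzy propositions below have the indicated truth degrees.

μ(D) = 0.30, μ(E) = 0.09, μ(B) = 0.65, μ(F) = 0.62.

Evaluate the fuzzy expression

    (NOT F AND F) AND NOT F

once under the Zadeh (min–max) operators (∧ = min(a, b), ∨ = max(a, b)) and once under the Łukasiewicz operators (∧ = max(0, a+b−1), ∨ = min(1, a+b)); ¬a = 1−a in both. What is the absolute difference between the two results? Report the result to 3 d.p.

Under Zadeh (min–max):
  NOT F = 1 − 0.62 = 0.38
  NOT F AND F = min(a, b) on (0.38, 0.62) = 0.38
  NOT F = 1 − 0.62 = 0.38
  (NOT F AND F) AND NOT F = min(a, b) on (0.38, 0.38) = 0.38
  → value = 0.3800
Under Łukasiewicz:
  NOT F = 1 − 0.62 = 0.38
  NOT F AND F = max(0, a+b−1) on (0.38, 0.62) = 0.00
  NOT F = 1 − 0.62 = 0.38
  (NOT F AND F) AND NOT F = max(0, a+b−1) on (0.00, 0.38) = 0.00
  → value = 0.0000
|0.3800 − 0.0000| = 0.380

0.380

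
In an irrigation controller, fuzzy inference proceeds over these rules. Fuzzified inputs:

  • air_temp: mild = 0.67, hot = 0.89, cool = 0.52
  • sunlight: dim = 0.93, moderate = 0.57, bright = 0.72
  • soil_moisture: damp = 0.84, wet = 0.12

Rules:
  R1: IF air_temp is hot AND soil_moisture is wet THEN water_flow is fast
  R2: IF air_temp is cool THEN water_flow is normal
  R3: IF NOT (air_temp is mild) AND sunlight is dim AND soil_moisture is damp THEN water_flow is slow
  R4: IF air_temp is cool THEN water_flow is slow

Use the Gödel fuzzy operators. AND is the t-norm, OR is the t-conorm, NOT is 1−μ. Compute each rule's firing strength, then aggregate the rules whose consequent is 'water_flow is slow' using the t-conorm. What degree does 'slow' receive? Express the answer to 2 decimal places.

0.52

R1: hot=0.89, wet=0.12; AND[min(a, b)] → w = 0.12
R2: cool=0.52 → w = 0.52
R3: ¬mild=1−0.67=0.33, dim=0.93, damp=0.84; AND[min(a, b)] → w = 0.33
R4: cool=0.52 → w = 0.52
Rules with consequent 'slow': {R3, R4} → strengths 0.33, 0.52
Aggregate via t-conorm [max(a, b)]: 0.52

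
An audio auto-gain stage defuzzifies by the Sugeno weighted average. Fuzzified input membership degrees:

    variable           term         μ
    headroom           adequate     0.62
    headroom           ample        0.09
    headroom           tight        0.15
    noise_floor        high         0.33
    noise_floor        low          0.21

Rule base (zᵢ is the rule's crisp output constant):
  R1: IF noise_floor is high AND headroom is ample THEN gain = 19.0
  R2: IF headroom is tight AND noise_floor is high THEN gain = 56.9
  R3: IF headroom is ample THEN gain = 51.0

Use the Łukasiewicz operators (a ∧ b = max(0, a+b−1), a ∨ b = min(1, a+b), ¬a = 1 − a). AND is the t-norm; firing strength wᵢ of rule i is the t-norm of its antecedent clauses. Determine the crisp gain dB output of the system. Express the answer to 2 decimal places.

51.00

R1 (z=19.0): high=0.33, ample=0.09; AND[max(0, a+b−1)] → w = 0.00
R2 (z=56.9): tight=0.15, high=0.33; AND[max(0, a+b−1)] → w = 0.00
R3 (z=51.0): ample=0.09 → w = 0.09
Weighted average = (0.00·19.0 + 0.00·56.9 + 0.09·51.0) / (0.00 + 0.00 + 0.09)
  = 4.5900 / 0.0900 = 51.00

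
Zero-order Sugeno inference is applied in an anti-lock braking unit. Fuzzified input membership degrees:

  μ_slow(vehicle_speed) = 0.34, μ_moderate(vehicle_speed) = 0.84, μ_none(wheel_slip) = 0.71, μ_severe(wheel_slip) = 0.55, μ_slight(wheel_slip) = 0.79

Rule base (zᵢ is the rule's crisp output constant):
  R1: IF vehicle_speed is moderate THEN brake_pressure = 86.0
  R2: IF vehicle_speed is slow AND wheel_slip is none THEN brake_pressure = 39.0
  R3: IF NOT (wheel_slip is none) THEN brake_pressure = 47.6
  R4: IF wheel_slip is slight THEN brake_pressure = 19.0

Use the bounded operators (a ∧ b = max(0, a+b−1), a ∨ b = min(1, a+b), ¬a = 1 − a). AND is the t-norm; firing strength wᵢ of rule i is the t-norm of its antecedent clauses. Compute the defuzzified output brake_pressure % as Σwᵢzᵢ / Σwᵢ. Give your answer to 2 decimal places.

52.29

R1 (z=86.0): moderate=0.84 → w = 0.84
R2 (z=39.0): slow=0.34, none=0.71; AND[max(0, a+b−1)] → w = 0.05
R3 (z=47.6): ¬none=1−0.71=0.29 → w = 0.29
R4 (z=19.0): slight=0.79 → w = 0.79
Weighted average = (0.84·86.0 + 0.05·39.0 + 0.29·47.6 + 0.79·19.0) / (0.84 + 0.05 + 0.29 + 0.79)
  = 103.0040 / 1.9700 = 52.29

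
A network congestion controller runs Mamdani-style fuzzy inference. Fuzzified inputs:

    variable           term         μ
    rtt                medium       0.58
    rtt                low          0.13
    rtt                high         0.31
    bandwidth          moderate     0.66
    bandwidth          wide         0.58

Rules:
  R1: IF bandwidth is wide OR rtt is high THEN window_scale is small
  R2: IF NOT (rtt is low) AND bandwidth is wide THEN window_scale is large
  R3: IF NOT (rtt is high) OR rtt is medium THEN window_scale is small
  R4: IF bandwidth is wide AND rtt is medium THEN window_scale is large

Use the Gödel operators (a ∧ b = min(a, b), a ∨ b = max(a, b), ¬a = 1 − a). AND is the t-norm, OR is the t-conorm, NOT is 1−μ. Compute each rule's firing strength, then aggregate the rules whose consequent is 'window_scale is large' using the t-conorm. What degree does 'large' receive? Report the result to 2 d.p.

R1: wide=0.58, high=0.31; OR[max(a, b)] → w = 0.58
R2: ¬low=1−0.13=0.87, wide=0.58; AND[min(a, b)] → w = 0.58
R3: ¬high=1−0.31=0.69, medium=0.58; OR[max(a, b)] → w = 0.69
R4: wide=0.58, medium=0.58; AND[min(a, b)] → w = 0.58
Rules with consequent 'large': {R2, R4} → strengths 0.58, 0.58
Aggregate via t-conorm [max(a, b)]: 0.58

0.58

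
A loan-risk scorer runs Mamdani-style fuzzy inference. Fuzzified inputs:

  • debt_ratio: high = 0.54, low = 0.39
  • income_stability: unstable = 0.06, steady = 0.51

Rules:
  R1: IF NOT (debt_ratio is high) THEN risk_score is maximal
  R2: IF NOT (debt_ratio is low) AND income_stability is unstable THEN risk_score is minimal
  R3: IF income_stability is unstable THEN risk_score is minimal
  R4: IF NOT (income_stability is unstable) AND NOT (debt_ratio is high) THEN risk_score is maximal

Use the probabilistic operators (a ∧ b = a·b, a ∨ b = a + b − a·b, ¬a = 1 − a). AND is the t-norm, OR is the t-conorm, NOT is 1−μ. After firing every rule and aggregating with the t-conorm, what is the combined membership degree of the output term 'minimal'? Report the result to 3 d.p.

0.094

R1: ¬high=1−0.54=0.46 → w = 0.4600
R2: ¬low=1−0.39=0.61, unstable=0.06; AND[a·b] → w = 0.0366
R3: unstable=0.06 → w = 0.0600
R4: ¬unstable=1−0.06=0.94, ¬high=1−0.54=0.46; AND[a·b] → w = 0.4324
Rules with consequent 'minimal': {R2, R3} → strengths 0.0366, 0.0600
Aggregate via t-conorm [a + b − a·b]: 0.0944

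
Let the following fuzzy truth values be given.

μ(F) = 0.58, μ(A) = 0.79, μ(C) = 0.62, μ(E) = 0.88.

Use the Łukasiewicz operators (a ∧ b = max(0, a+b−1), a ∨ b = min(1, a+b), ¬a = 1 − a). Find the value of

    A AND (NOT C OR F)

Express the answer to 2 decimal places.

0.75

NOT C = 1 − 0.62 = 0.38
NOT C OR F = min(1, a+b) on (0.38, 0.58) = 0.96
A AND (NOT C OR F) = max(0, a+b−1) on (0.79, 0.96) = 0.75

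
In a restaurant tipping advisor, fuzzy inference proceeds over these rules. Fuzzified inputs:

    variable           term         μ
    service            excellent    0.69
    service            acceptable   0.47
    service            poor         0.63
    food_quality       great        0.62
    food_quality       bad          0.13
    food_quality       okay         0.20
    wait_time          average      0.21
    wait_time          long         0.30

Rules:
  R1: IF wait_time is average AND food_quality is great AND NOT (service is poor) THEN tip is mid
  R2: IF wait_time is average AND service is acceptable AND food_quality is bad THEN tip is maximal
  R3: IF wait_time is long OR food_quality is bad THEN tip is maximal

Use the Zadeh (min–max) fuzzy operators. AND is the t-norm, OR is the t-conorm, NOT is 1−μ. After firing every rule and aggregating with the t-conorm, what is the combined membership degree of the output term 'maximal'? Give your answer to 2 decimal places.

0.30

R1: average=0.21, great=0.62, ¬poor=1−0.63=0.37; AND[min(a, b)] → w = 0.21
R2: average=0.21, acceptable=0.47, bad=0.13; AND[min(a, b)] → w = 0.13
R3: long=0.30, bad=0.13; OR[max(a, b)] → w = 0.30
Rules with consequent 'maximal': {R2, R3} → strengths 0.13, 0.30
Aggregate via t-conorm [max(a, b)]: 0.30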